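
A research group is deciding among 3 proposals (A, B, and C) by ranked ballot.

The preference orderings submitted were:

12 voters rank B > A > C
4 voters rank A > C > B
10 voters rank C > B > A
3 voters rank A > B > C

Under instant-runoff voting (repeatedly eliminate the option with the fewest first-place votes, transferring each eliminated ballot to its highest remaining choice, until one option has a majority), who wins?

B

Round 1: B 12, C 10, A 7. A has the fewest and is eliminated.
Round 2: B 15, C 14. B has a majority.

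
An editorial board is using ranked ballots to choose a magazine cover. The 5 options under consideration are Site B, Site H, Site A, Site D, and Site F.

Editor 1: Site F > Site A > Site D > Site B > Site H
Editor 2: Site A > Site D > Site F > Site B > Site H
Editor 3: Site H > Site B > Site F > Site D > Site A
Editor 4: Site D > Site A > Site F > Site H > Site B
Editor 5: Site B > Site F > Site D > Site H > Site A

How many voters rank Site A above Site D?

Ballots ranking Site A above Site D: 2.
Ballots ranking Site D above Site A: 3.
So 2 of 5 voters prefer Site A to Site D.

2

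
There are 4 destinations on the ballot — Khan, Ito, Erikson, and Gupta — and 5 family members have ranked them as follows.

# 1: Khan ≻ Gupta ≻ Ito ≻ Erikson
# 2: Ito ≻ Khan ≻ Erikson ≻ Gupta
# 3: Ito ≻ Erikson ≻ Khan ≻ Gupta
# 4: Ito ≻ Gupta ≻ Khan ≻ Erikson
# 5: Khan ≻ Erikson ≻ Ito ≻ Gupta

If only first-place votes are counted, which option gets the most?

First-place vote totals:
  Khan: 2
  Ito: 3
  Erikson: 0
  Gupta: 0
Ito has the most first-place votes.

Ito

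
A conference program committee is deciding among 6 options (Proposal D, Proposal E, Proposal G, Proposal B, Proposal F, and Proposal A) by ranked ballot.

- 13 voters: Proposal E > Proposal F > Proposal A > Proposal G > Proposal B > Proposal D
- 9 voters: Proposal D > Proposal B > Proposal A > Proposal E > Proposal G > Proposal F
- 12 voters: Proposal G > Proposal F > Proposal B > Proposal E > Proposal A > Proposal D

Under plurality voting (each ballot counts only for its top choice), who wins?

First-place vote totals:
  Proposal D: 9
  Proposal E: 13
  Proposal G: 12
  Proposal B: 0
  Proposal F: 0
  Proposal A: 0
Proposal E has the most first-place votes.

Proposal E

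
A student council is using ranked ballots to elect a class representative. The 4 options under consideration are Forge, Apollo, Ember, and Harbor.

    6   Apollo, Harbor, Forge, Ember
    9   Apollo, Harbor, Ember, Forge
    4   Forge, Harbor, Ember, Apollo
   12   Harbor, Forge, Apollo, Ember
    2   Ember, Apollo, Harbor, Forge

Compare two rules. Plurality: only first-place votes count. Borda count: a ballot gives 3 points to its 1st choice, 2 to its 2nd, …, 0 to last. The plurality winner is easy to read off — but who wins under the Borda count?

Harbor

Plurality first-place counts: Forge 4, Apollo 15, Ember 2, Harbor 12 → Apollo.
Borda totals: Forge 42, Apollo 61, Ember 19, Harbor 76 → Harbor.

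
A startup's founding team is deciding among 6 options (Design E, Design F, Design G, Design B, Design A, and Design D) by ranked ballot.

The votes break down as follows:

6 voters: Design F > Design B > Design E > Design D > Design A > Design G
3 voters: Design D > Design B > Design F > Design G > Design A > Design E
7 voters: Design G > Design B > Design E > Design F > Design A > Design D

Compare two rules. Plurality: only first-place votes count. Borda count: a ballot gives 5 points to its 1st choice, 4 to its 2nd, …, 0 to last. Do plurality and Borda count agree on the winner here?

Plurality first-place counts: Design E 0, Design F 6, Design G 7, Design B 0, Design A 0, Design D 3 → Design G.
Borda totals: Design E 39, Design F 53, Design G 41, Design B 64, Design A 16, Design D 27 → Design B.
The two rules disagree: plurality picks Design G, Borda picks Design B.

No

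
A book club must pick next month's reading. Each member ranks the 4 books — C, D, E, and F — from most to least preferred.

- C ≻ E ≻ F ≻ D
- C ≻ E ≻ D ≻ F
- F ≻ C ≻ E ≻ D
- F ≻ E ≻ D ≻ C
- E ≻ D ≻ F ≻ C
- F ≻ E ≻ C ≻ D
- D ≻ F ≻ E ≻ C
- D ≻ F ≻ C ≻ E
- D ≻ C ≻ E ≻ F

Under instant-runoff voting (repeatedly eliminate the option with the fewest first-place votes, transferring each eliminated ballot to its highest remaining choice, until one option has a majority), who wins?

D

Round 1: D 3, F 3, C 2, E 1. E has the fewest and is eliminated.
Round 2: D 4, F 3, C 2. C has the fewest and is eliminated.
Round 3: D 5, F 4. D has a majority.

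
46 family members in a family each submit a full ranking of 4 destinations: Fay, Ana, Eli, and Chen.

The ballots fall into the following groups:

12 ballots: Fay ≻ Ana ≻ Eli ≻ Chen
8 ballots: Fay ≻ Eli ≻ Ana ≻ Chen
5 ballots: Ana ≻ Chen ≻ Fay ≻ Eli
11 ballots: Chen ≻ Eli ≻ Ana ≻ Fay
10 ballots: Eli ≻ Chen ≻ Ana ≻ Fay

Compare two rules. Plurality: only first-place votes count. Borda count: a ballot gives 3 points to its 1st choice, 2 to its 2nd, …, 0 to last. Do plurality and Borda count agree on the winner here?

No

Plurality first-place counts: Fay 20, Ana 5, Eli 10, Chen 11 → Fay.
Borda totals: Fay 65, Ana 68, Eli 80, Chen 63 → Eli.
The two rules disagree: plurality picks Fay, Borda picks Eli.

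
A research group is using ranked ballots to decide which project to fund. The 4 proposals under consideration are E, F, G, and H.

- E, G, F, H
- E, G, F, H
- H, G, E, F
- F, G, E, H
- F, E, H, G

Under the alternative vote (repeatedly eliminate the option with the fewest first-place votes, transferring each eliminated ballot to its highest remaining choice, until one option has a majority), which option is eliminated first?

G

Round 1: E 2, F 2, H 1, G 0. G has the fewest and is eliminated.
Round 2: E 2, F 2, H 1. H has the fewest and is eliminated.
Round 3: E 3, F 2. E has a majority.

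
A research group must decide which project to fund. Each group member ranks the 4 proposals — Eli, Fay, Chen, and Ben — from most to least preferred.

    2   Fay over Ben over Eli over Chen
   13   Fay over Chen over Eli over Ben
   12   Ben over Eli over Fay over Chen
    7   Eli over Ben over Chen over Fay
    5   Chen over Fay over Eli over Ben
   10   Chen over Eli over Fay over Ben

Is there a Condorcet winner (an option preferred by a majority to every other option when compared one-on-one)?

Head-to-head results (49 voters total):
Eli vs Fay: Eli wins 29–20.
Eli vs Chen: Chen wins 28–21.
Eli vs Ben: Eli wins 35–14.
Fay vs Chen: Fay wins 27–22.
Fay vs Ben: Fay wins 30–19.
Chen vs Ben: Chen wins 28–21.
No candidate beats all others: Eli beats Fay beats Chen beats Eli, a majority cycle.

No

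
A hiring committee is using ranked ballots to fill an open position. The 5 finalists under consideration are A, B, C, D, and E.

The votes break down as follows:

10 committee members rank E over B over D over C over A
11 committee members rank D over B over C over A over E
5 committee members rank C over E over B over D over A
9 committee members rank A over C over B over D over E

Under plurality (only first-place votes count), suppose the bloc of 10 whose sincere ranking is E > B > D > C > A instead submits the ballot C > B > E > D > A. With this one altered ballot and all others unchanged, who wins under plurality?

First-place totals with the altered ballot: A 9, B 0, C 15, D 11, E 0.
The switch changes the winner from D to C.

C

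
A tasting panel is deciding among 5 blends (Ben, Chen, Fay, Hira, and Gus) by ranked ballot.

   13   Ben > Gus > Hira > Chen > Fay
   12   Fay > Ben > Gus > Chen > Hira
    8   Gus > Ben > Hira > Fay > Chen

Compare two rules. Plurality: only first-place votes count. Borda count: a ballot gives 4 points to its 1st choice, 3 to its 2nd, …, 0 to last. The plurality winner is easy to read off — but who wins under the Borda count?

Ben

Plurality first-place counts: Ben 13, Chen 0, Fay 12, Hira 0, Gus 8 → Ben.
Borda totals: Ben 112, Chen 25, Fay 56, Hira 42, Gus 95 → Ben.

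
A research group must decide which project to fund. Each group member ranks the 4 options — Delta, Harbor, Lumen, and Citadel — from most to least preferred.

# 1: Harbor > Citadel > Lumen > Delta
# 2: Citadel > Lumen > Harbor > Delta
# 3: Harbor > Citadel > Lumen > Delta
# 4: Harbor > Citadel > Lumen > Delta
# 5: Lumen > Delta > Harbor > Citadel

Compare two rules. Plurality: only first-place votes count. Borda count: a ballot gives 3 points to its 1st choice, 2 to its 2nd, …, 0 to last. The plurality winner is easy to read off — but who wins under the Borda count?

Harbor

Plurality first-place counts: Delta 0, Harbor 3, Lumen 1, Citadel 1 → Harbor.
Borda totals: Delta 2, Harbor 11, Lumen 8, Citadel 9 → Harbor.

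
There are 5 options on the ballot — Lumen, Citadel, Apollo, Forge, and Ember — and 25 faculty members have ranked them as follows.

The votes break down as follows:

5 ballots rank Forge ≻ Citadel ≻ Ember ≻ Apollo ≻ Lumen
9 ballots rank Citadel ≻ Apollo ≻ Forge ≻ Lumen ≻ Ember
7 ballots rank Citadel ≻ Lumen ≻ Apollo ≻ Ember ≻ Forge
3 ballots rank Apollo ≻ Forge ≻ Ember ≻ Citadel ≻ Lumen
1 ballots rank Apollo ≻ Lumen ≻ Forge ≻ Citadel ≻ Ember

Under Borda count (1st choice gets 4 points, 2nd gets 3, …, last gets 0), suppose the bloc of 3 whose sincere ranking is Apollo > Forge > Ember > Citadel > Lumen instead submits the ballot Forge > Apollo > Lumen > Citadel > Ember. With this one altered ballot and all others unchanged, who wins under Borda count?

Borda totals with the altered ballot: Lumen 39, Citadel 83, Apollo 59, Forge 52, Ember 17.
The winner is unchanged: still Citadel.

Citadel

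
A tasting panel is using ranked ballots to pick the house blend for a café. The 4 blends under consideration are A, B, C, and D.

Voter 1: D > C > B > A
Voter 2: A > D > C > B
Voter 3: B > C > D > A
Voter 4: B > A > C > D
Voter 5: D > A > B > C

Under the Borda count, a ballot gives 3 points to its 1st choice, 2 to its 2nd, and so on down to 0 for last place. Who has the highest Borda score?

Borda scores:
  A: 0 + 3 + 0 + 2 + 2 = 7
  B: 1 + 0 + 3 + 3 + 1 = 8
  C: 2 + 1 + 2 + 1 + 0 = 6
  D: 3 + 2 + 1 + 0 + 3 = 9
D has the highest total.

D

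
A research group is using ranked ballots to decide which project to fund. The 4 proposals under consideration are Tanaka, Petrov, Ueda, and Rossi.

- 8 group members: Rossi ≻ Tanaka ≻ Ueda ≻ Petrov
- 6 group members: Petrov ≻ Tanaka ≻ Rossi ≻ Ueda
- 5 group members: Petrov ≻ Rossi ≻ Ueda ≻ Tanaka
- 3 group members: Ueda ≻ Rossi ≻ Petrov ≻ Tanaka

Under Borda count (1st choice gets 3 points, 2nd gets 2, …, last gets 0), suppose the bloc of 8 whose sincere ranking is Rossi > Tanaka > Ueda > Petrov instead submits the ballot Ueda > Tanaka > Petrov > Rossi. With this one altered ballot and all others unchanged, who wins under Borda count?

Petrov

Borda totals with the altered ballot: Tanaka 28, Petrov 44, Ueda 38, Rossi 22.
The switch changes the winner from Rossi to Petrov.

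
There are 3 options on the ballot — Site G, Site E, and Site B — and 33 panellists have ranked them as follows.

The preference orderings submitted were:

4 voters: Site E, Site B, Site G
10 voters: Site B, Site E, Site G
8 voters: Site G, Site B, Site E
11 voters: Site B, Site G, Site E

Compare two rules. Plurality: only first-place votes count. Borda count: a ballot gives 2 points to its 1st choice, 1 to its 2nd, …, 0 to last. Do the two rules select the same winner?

Plurality first-place counts: Site G 8, Site E 4, Site B 21 → Site B.
Borda totals: Site G 27, Site E 18, Site B 54 → Site B.
The two rules agree on Site B.

Yes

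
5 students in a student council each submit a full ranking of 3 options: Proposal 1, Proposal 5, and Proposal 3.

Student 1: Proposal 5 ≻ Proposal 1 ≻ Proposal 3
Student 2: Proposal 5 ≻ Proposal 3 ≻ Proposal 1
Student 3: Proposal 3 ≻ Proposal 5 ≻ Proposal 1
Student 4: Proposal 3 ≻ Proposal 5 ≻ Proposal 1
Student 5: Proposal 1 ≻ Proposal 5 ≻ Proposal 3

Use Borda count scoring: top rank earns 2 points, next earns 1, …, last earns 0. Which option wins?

Proposal 5

Borda scores:
  Proposal 1: 1 + 0 + 0 + 0 + 2 = 3
  Proposal 5: 2 + 2 + 1 + 1 + 1 = 7
  Proposal 3: 0 + 1 + 2 + 2 + 0 = 5
Proposal 5 has the highest total.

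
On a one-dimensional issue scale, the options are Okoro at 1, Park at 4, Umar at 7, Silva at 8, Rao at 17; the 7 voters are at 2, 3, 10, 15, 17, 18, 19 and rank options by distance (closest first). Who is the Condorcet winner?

With single-peaked preferences on a line, the Condorcet winner is the candidate closest to the median voter.
The median voter (position 15) is closest to Rao at 17.
Check: Rao vs Umar — voters closer to Rao: 4 of 7.

Rao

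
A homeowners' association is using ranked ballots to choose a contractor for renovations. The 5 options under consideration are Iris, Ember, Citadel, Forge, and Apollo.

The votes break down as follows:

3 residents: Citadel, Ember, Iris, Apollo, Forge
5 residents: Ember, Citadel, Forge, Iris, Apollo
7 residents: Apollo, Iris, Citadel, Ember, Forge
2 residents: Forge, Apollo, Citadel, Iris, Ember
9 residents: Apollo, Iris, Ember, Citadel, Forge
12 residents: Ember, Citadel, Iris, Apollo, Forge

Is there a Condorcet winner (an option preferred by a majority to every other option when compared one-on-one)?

Yes

Head-to-head results (38 voters total):
Iris vs Ember: Ember wins 20–18.
Iris vs Citadel: Citadel wins 22–16.
Iris vs Forge: Iris wins 31–7.
Iris vs Apollo: Iris wins 20–18.
Ember vs Citadel: Ember wins 26–12.
Ember vs Forge: Ember wins 36–2.
Ember vs Apollo: Ember wins 20–18.
Citadel vs Forge: Citadel wins 36–2.
Citadel vs Apollo: Citadel wins 20–18.
Forge vs Apollo: Apollo wins 31–7.
Ember beats each rival — Iris (20–18), Citadel (26–12), Forge (36–2), Apollo (20–18) — so Ember is the Condorcet winner.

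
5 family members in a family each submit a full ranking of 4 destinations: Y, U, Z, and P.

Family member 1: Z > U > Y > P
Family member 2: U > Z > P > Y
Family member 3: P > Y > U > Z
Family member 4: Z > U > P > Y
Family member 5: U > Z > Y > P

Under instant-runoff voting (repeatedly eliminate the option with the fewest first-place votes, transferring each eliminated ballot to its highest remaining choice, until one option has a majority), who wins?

U

Round 1: U 2, Z 2, P 1, Y 0. Y has the fewest and is eliminated.
Round 2: U 2, Z 2, P 1. P has the fewest and is eliminated.
Round 3: U 3, Z 2. U has a majority.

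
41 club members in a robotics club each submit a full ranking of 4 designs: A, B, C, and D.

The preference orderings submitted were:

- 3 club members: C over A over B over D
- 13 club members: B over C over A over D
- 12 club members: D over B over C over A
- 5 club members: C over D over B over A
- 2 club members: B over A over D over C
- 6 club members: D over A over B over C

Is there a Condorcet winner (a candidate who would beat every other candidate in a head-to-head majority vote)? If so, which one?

Head-to-head results (41 voters total):
A vs B: B wins 32–9.
A vs C: C wins 33–8.
A vs D: D wins 23–18.
B vs C: B wins 33–8.
B vs D: D wins 23–18.
C vs D: C wins 21–20.
No candidate beats all others: B beats C beats D beats B, a majority cycle.

There is no Condorcet winner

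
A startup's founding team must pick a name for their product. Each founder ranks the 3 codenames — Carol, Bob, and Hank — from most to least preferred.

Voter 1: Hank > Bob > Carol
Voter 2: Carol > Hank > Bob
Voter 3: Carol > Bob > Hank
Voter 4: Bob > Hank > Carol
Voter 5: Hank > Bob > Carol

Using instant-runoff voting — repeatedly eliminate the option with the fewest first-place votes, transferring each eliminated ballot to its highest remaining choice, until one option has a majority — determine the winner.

Round 1: Carol 2, Hank 2, Bob 1. Bob has the fewest and is eliminated.
Round 2: Hank 3, Carol 2. Hank has a majority.

Hank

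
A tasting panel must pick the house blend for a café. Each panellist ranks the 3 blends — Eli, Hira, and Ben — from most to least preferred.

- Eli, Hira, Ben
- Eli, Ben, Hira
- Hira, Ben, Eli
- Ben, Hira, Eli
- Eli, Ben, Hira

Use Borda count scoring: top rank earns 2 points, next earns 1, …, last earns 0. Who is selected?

Eli

Borda scores:
  Eli: 2 + 2 + 0 + 0 + 2 = 6
  Hira: 1 + 0 + 2 + 1 + 0 = 4
  Ben: 0 + 1 + 1 + 2 + 1 = 5
Eli has the highest total.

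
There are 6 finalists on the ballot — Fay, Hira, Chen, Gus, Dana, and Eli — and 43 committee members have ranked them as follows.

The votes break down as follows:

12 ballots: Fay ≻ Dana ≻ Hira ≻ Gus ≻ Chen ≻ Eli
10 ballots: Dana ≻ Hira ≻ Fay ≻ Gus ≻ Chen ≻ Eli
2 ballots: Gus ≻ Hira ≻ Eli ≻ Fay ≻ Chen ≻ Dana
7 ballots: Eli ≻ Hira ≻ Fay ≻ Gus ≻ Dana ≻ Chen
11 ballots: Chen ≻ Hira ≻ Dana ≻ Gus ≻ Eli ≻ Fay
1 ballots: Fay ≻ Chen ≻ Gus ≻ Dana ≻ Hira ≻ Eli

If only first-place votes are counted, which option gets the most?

First-place vote totals:
  Fay: 13
  Hira: 0
  Chen: 11
  Gus: 2
  Dana: 10
  Eli: 7
Fay has the most first-place votes.

Fay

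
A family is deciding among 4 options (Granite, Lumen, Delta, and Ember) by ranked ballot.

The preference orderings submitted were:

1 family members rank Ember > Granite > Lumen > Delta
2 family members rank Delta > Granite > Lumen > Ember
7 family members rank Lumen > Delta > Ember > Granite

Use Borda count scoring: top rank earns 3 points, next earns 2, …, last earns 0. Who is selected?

Borda scores:
  Granite: 2 + 2·2 + 7·0 = 6
  Lumen: 1 + 2·1 + 7·3 = 24
  Delta: 0 + 2·3 + 7·2 = 20
  Ember: 3 + 2·0 + 7·1 = 10
Lumen has the highest total.

Lumen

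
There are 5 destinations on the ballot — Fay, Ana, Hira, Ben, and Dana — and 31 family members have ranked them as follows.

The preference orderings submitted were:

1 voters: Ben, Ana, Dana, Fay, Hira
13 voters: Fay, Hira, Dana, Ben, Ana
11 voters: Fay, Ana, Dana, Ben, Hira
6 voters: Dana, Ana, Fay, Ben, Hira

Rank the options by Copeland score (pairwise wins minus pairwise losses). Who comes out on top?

Fay

Pairwise results:
  Fay vs Ana: Fay wins 24–7.
  Fay vs Hira: Fay wins 31–0.
  Fay vs Ben: Fay wins 30–1.
  Fay vs Dana: Fay wins 24–7.
  Ana vs Hira: Ana wins 18–13.
  Ana vs Ben: Ana wins 17–14.
  Ana vs Dana: Dana wins 19–12.
  Hira vs Ben: Ben wins 18–13.
  Hira vs Dana: Dana wins 18–13.
  Ben vs Dana: Dana wins 30–1.
Copeland scores (wins − losses):
  Fay: 4 − 0 = 4
  Ana: 2 − 2 = 0
  Hira: 0 − 4 = -4
  Ben: 1 − 3 = -2
  Dana: 3 − 1 = 2
Fay has the best Copeland score.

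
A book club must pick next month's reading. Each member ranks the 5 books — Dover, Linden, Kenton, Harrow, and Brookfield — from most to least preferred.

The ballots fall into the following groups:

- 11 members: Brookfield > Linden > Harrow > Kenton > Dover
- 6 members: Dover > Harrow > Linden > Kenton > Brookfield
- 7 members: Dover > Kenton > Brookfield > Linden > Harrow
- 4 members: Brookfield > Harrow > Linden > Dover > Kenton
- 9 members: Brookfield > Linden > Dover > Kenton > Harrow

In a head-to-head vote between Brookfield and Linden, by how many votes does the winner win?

25

Ballots ranking Brookfield above Linden: 11+7+4+9 = 31.
Ballots ranking Linden above Brookfield: 6.
Brookfield wins 31–6, a margin of 25.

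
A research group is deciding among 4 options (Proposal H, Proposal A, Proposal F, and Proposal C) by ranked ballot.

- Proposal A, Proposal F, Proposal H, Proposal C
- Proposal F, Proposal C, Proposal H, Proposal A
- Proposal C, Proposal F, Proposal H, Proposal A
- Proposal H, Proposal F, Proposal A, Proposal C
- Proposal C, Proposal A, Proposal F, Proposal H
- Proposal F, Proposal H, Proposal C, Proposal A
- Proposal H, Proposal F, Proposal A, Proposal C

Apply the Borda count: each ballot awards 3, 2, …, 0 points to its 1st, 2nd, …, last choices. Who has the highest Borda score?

Borda scores:
  Proposal H: 1 + 1 + 1 + 3 + 0 + 2 + 3 = 11
  Proposal A: 3 + 0 + 0 + 1 + 2 + 0 + 1 = 7
  Proposal F: 2 + 3 + 2 + 2 + 1 + 3 + 2 = 15
  Proposal C: 0 + 2 + 3 + 0 + 3 + 1 + 0 = 9
Proposal F has the highest total.

Proposal F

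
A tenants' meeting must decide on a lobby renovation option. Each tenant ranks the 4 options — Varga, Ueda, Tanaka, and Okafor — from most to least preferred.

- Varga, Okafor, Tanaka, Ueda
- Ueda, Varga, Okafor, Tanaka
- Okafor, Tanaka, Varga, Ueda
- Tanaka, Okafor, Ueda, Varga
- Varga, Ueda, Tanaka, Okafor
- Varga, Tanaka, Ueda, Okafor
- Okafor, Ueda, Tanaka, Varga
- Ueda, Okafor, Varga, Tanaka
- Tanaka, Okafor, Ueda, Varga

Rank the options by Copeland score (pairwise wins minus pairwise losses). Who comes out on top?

Pairwise results:
  Varga vs Ueda: Ueda wins 5–4.
  Varga vs Tanaka: Varga wins 5–4.
  Varga vs Okafor: Okafor wins 5–4.
  Ueda vs Tanaka: Tanaka wins 5–4.
  Ueda vs Okafor: Okafor wins 5–4.
  Tanaka vs Okafor: Okafor wins 5–4.
Copeland scores (wins − losses):
  Varga: 1 − 2 = -1
  Ueda: 1 − 2 = -1
  Tanaka: 1 − 2 = -1
  Okafor: 3 − 0 = 3
Okafor has the best Copeland score.

Okafor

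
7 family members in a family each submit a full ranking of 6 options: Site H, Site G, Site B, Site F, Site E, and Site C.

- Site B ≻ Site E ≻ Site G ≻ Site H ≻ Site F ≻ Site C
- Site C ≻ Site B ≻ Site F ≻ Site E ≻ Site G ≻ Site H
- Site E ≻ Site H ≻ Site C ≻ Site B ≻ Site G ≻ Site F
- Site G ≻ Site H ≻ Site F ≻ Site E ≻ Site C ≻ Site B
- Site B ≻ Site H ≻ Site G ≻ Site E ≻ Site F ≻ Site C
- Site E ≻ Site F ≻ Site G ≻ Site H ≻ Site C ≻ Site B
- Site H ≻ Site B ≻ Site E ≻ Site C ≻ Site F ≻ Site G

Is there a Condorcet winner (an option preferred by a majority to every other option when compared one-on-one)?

No

Head-to-head results (7 voters total):
Site H vs Site G: Site G wins 4–3.
Site H vs Site B: Site H wins 4–3.
Site H vs Site F: Site H wins 5–2.
Site H vs Site E: Site E wins 4–3.
Site H vs Site C: Site H wins 6–1.
Site G vs Site B: Site B wins 5–2.
Site G vs Site F: Site G wins 4–3.
Site G vs Site E: Site E wins 5–2.
Site G vs Site C: Site G wins 4–3.
Site B vs Site F: Site B wins 5–2.
Site B vs Site E: Site B wins 4–3.
Site B vs Site C: Site C wins 4–3.
Site F vs Site E: Site E wins 5–2.
Site F vs Site C: Site F wins 4–3.
Site E vs Site C: Site E wins 6–1.
No candidate beats all others: Site H beats Site B beats Site G beats Site H, a majority cycle.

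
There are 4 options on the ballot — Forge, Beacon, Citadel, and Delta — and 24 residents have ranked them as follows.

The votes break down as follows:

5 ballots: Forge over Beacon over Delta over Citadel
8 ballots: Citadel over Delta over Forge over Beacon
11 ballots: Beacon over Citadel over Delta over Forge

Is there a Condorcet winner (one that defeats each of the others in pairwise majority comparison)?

Head-to-head results (24 voters total):
Forge vs Beacon: Forge wins 13–11.
Forge vs Citadel: Citadel wins 19–5.
Forge vs Delta: Delta wins 19–5.
Beacon vs Citadel: Beacon wins 16–8.
Beacon vs Delta: Beacon wins 16–8.
Citadel vs Delta: Citadel wins 19–5.
No candidate beats all others: Forge beats Beacon beats Citadel beats Forge, a majority cycle.

No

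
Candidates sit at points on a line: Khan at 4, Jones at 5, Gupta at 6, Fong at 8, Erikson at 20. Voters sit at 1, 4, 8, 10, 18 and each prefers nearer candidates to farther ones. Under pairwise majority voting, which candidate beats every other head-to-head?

With single-peaked preferences on a line, the Condorcet winner is the candidate closest to the median voter.
The median voter (position 8) is closest to Fong at 8.
Check: Fong vs Jones — voters closer to Fong: 3 of 5.

Fong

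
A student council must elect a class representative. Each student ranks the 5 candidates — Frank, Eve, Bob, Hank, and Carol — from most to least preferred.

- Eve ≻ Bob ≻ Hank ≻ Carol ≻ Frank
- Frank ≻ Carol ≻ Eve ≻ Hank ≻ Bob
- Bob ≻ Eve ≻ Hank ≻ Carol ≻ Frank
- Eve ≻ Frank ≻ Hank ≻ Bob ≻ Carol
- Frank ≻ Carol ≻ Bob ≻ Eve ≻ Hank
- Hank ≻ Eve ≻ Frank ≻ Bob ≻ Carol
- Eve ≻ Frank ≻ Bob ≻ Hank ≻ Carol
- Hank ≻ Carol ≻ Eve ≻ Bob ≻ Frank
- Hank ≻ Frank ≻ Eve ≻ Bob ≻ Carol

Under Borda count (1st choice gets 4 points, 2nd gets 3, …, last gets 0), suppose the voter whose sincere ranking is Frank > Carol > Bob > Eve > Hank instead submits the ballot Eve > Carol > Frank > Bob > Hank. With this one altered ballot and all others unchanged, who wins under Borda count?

Borda totals with the altered ballot: Frank 17, Eve 28, Bob 14, Hank 20, Carol 11.
The winner is unchanged: still Eve.

Eve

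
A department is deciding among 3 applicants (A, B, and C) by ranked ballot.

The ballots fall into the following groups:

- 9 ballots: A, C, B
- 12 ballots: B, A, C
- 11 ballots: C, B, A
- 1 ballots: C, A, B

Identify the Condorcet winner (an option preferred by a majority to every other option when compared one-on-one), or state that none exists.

No Condorcet winner

Head-to-head results (33 voters total):
A vs B: B wins 23–10.
A vs C: A wins 21–12.
B vs C: C wins 21–12.
No candidate beats all others: A beats C beats B beats A, a majority cycle.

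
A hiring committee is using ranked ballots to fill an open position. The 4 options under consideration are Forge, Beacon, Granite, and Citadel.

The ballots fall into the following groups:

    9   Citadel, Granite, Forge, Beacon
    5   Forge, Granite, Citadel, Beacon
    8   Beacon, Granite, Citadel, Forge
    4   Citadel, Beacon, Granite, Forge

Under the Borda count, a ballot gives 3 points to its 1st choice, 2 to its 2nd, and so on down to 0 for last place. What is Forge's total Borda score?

Borda scores:
  Forge: 9·1 + 5·3 + 8·0 + 4·0 = 24
  Beacon: 9·0 + 5·0 + 8·3 + 4·2 = 32
  Granite: 9·2 + 5·2 + 8·2 + 4·1 = 48
  Citadel: 9·3 + 5·1 + 8·1 + 4·3 = 52

24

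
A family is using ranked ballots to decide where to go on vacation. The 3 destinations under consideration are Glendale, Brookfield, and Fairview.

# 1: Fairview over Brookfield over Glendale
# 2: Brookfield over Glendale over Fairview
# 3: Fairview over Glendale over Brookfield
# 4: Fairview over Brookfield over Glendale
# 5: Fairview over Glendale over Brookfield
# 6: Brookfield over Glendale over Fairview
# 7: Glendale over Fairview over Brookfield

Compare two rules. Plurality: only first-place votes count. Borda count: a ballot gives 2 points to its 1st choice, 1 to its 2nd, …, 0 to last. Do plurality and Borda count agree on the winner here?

Yes

Plurality first-place counts: Glendale 1, Brookfield 2, Fairview 4 → Fairview.
Borda totals: Glendale 6, Brookfield 6, Fairview 9 → Fairview.
The two rules agree on Fairview.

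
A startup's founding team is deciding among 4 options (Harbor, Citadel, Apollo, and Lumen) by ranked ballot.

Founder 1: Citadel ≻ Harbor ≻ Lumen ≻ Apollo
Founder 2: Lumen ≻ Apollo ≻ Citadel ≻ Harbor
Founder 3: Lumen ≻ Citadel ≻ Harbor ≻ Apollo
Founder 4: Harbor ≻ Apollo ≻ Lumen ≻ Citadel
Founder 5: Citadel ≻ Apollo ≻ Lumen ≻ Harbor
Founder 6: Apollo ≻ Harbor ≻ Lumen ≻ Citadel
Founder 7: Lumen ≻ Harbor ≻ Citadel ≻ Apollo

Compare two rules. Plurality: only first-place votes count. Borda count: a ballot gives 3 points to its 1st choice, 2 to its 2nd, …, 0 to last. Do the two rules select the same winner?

Yes

Plurality first-place counts: Harbor 1, Citadel 2, Apollo 1, Lumen 3 → Lumen.
Borda totals: Harbor 10, Citadel 10, Apollo 9, Lumen 13 → Lumen.
The two rules agree on Lumen.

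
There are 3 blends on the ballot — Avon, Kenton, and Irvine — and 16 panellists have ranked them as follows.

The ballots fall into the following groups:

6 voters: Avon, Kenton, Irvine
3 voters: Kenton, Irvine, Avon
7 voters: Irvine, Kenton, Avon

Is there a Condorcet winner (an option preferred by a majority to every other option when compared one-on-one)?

Yes

Head-to-head results (16 voters total):
Avon vs Kenton: Kenton wins 10–6.
Avon vs Irvine: Irvine wins 10–6.
Kenton vs Irvine: Kenton wins 9–7.
Kenton beats each rival — Avon (10–6), Irvine (9–7) — so Kenton is the Condorcet winner.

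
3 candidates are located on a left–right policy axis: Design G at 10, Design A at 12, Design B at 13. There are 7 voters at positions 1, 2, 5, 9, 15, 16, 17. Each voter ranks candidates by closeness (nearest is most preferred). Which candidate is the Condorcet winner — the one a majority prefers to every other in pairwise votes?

Design G

With single-peaked preferences on a line, the Condorcet winner is the candidate closest to the median voter.
The median voter (position 9) is closest to Design G at 10.
Check: Design G vs Design A — voters closer to Design G: 4 of 7.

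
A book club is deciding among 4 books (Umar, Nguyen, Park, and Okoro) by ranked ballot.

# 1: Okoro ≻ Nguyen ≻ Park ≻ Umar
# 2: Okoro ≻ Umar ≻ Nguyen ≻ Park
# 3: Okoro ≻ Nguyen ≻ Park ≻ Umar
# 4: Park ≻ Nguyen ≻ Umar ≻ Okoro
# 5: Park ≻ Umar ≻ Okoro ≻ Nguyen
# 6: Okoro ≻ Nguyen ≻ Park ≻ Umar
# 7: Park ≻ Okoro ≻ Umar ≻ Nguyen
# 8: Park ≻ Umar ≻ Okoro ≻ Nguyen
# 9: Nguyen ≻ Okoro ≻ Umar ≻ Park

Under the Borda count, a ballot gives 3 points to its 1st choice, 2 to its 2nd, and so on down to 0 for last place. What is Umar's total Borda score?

9

Borda scores:
  Umar: 0 + 2 + 0 + 1 + 2 + 0 + 1 + 2 + 1 = 9
  Nguyen: 2 + 1 + 2 + 2 + 0 + 2 + 0 + 0 + 3 = 12
  Park: 1 + 0 + 1 + 3 + 3 + 1 + 3 + 3 + 0 = 15
  Okoro: 3 + 3 + 3 + 0 + 1 + 3 + 2 + 1 + 2 = 18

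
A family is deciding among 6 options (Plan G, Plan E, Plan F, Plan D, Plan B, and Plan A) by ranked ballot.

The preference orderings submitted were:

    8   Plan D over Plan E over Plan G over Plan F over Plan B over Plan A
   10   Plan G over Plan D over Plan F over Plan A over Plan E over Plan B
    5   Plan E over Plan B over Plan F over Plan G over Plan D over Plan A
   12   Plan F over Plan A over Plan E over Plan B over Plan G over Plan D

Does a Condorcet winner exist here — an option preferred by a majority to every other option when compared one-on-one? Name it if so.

Head-to-head results (35 voters total):
Plan G vs Plan E: Plan E wins 25–10.
Plan G vs Plan F: Plan G wins 18–17.
Plan G vs Plan D: Plan G wins 27–8.
Plan G vs Plan B: Plan G wins 18–17.
Plan G vs Plan A: Plan G wins 23–12.
Plan E vs Plan F: Plan F wins 22–13.
Plan E vs Plan D: Plan D wins 18–17.
Plan E vs Plan B: Plan E wins 35–0.
Plan E vs Plan A: Plan A wins 22–13.
Plan F vs Plan D: Plan D wins 18–17.
Plan F vs Plan B: Plan F wins 30–5.
Plan F vs Plan A: Plan F wins 35–0.
Plan D vs Plan B: Plan D wins 18–17.
Plan D vs Plan A: Plan D wins 23–12.
Plan B vs Plan A: Plan A wins 22–13.
No candidate beats all others: Plan G beats Plan F beats Plan E beats Plan G, a majority cycle.

No Condorcet winner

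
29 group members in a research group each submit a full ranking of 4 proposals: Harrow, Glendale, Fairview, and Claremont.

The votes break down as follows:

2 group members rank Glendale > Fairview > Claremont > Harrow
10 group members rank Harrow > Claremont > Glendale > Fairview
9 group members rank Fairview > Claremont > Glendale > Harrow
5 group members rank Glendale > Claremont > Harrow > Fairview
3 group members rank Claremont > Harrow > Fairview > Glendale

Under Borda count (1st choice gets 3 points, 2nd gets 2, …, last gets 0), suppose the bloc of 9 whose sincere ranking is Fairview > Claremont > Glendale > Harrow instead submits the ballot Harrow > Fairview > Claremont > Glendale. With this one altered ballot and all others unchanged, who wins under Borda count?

Harrow

Borda totals with the altered ballot: Harrow 68, Glendale 31, Fairview 25, Claremont 50.
The switch changes the winner from Claremont to Harrow.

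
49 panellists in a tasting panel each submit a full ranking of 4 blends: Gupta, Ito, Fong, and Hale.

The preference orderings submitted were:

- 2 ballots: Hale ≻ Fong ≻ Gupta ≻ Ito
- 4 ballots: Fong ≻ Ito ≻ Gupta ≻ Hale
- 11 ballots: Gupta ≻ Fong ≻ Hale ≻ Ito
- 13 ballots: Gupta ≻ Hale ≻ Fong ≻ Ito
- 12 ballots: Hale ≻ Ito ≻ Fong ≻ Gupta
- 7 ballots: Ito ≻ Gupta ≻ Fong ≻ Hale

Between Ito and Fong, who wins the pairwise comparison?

Ballots ranking Ito above Fong: 12+7 = 19.
Ballots ranking Fong above Ito: 2+4+11+13 = 30.
Fong wins the head-to-head, 30–19.

Fong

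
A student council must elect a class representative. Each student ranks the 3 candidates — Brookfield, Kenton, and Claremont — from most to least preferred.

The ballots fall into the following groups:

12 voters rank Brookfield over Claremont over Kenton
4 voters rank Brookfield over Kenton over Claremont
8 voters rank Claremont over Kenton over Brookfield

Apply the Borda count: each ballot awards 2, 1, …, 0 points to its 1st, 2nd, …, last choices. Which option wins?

Borda scores:
  Brookfield: 12·2 + 4·2 + 8·0 = 32
  Kenton: 12·0 + 4·1 + 8·1 = 12
  Claremont: 12·1 + 4·0 + 8·2 = 28
Brookfield has the highest total.

Brookfield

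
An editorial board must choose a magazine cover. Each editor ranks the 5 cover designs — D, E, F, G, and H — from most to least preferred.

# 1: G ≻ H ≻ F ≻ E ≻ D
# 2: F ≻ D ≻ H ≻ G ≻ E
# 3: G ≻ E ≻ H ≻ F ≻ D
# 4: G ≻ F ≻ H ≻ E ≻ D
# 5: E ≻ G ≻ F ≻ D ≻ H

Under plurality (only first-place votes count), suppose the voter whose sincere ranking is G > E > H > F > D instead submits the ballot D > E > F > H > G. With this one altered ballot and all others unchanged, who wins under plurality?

G

First-place totals with the altered ballot: D 1, E 1, F 1, G 2, H 0.
The winner is unchanged: still G.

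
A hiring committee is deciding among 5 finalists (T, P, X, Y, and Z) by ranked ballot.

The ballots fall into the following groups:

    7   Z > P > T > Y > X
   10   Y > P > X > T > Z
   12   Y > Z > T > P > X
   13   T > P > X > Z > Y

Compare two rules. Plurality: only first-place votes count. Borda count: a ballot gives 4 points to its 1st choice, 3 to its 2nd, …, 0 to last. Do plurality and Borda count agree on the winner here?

Plurality first-place counts: T 13, P 0, X 0, Y 22, Z 7 → Y.
Borda totals: T 100, P 102, X 46, Y 95, Z 77 → P.
The two rules disagree: plurality picks Y, Borda picks P.

No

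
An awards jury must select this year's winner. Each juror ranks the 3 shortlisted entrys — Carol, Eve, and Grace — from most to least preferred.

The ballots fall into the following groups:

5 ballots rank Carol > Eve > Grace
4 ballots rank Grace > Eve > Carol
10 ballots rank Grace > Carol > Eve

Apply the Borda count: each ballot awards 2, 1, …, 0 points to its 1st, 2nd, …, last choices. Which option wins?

Grace

Borda scores:
  Carol: 5·2 + 4·0 + 10·1 = 20
  Eve: 5·1 + 4·1 + 10·0 = 9
  Grace: 5·0 + 4·2 + 10·2 = 28
Grace has the highest total.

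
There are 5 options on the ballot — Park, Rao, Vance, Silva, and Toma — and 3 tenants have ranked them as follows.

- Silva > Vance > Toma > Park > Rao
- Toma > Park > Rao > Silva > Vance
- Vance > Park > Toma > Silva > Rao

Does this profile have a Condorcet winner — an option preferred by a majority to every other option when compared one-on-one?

Head-to-head results (3 voters total):
Park vs Rao: Park wins 3–0.
Park vs Vance: Vance wins 2–1.
Park vs Silva: Park wins 2–1.
Park vs Toma: Toma wins 2–1.
Rao vs Vance: Vance wins 2–1.
Rao vs Silva: Silva wins 2–1.
Rao vs Toma: Toma wins 3–0.
Vance vs Silva: Silva wins 2–1.
Vance vs Toma: Vance wins 2–1.
Silva vs Toma: Toma wins 2–1.
No candidate beats all others: Park beats Silva beats Vance beats Park, a majority cycle.

No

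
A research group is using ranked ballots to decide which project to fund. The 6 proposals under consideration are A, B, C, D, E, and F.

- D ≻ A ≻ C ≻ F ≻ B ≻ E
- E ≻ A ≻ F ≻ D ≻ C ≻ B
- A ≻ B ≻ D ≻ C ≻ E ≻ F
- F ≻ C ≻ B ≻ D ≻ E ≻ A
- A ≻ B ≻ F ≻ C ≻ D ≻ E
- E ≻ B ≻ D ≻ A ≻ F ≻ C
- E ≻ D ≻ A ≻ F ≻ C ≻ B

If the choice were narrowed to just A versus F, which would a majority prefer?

A

Ballots ranking A above F: 6.
Ballots ranking F above A: 1.
A wins the head-to-head, 6–1.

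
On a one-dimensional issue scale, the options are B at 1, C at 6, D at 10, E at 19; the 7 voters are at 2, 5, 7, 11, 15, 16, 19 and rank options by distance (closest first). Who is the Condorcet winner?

D

With single-peaked preferences on a line, the Condorcet winner is the candidate closest to the median voter.
The median voter (position 11) is closest to D at 10.
Check: D vs E — voters closer to D: 4 of 7.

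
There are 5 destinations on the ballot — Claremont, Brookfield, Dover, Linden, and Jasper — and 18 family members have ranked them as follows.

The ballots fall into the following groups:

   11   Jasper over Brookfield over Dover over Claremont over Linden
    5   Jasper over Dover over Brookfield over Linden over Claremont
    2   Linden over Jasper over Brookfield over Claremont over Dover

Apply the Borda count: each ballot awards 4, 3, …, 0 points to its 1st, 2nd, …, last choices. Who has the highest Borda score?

Jasper

Borda scores:
  Claremont: 11·1 + 5·0 + 2·1 = 13
  Brookfield: 11·3 + 5·2 + 2·2 = 47
  Dover: 11·2 + 5·3 + 2·0 = 37
  Linden: 11·0 + 5·1 + 2·4 = 13
  Jasper: 11·4 + 5·4 + 2·3 = 70
Jasper has the highest total.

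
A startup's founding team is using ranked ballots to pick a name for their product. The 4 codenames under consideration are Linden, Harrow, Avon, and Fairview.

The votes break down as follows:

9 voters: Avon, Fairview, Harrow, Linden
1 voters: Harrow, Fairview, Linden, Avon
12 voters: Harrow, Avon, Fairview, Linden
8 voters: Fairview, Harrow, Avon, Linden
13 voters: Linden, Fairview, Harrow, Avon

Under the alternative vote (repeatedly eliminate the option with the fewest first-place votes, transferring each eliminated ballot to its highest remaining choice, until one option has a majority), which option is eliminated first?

Round 1: Linden 13, Harrow 13, Avon 9, Fairview 8. Fairview has the fewest and is eliminated.
Round 2: Harrow 21, Linden 13, Avon 9. Avon has the fewest and is eliminated.
Round 3: Harrow 30, Linden 13. Harrow has a majority.

Fairview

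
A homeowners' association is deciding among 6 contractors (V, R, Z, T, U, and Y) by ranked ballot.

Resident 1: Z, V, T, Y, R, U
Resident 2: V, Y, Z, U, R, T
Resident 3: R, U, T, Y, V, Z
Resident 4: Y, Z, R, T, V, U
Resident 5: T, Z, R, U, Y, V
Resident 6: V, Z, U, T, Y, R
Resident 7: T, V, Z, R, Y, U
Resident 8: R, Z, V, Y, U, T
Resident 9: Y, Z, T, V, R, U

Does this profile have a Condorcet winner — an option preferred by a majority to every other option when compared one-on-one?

Yes

Head-to-head results (9 voters total):
V vs R: V wins 5–4.
V vs Z: Z wins 5–4.
V vs T: T wins 5–4.
V vs U: V wins 7–2.
V vs Y: V wins 5–4.
R vs Z: Z wins 7–2.
R vs T: T wins 5–4.
R vs U: R wins 7–2.
R vs Y: Y wins 5–4.
Z vs T: Z wins 6–3.
Z vs U: Z wins 8–1.
Z vs Y: Z wins 5–4.
T vs U: T wins 5–4.
T vs Y: T wins 5–4.
U vs Y: Y wins 6–3.
Z beats each rival — V (5–4), R (7–2), T (6–3), U (8–1), Y (5–4) — so Z is the Condorcet winner.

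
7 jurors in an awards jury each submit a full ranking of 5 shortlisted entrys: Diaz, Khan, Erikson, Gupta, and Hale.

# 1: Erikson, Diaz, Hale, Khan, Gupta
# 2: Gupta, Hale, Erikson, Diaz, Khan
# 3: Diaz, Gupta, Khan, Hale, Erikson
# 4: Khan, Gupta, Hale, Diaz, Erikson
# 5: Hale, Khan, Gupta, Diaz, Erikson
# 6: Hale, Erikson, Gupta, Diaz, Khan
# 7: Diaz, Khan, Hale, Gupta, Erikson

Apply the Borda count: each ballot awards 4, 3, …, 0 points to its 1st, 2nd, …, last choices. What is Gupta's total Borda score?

15

Borda scores:
  Diaz: 3 + 1 + 4 + 1 + 1 + 1 + 4 = 15
  Khan: 1 + 0 + 2 + 4 + 3 + 0 + 3 = 13
  Erikson: 4 + 2 + 0 + 0 + 0 + 3 + 0 = 9
  Gupta: 0 + 4 + 3 + 3 + 2 + 2 + 1 = 15
  Hale: 2 + 3 + 1 + 2 + 4 + 4 + 2 = 18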